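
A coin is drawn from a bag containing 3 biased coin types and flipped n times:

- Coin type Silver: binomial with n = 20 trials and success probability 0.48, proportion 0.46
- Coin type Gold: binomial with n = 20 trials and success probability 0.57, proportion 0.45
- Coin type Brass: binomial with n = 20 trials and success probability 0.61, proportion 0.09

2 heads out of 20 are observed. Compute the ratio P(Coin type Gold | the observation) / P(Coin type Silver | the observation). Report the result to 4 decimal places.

The posterior odds equal the prior odds times the likelihood ratio: (π_i/π_j)·(f_i(x)/f_j(x)).
Component likelihoods at x = 2 heads out of 20:
  L_Silver = 0.000338296
  L_Gold = 1.55932e-05
  L_Brass = 3.08018e-06
7.01694e-06 / 0.000155616 ≈ 0.0451

0.0451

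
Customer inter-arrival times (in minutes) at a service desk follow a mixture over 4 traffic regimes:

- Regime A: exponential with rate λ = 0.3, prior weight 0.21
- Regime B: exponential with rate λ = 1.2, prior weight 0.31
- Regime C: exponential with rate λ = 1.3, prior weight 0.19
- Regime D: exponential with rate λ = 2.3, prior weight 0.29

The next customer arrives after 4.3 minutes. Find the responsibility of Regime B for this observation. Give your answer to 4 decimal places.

0.1045

By Bayes' theorem, P(k | x) = w_k f_k(x) / Σ_j w_j f_j(x).
Evaluate each component's likelihood at the observed value:
  p_A = 0.0825812
  p_B = 0.00689004
  p_C = 0.00485554
  p_D = 0.000116562
Multiply by the mixture weights:
  w_A·p_A = 0.21 × 0.0825812 = 0.0173421
  w_B·p_B = 0.31 × 0.00689004 = 0.00213591
  w_C·p_C = 0.19 × 0.00485554 = 0.000922552
  w_D·p_D = 0.29 × 0.000116562 = 3.38029e-05
Evidence: 0.0173421 + 0.00213591 + 0.000922552 + 3.38029e-05 = 0.0204343
So the posterior for Regime B is 0.00213591 / 0.0204343 ≈ 0.1045.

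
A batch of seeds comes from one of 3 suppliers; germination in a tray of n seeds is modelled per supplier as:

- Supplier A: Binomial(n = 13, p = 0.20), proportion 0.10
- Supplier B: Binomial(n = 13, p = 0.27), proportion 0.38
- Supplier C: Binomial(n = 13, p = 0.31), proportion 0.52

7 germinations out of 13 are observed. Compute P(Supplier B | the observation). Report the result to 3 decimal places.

Apply Bayes' rule: the posterior for each component is proportional to its prior times its likelihood at x.
Evaluate each component's likelihood at the observed value:
  p_A = 0.00575794
  p_B = 0.0271644
  p_C = 0.0509499
Prior × likelihood for each component:
  P(Z=A)·p_A = 0.10 × 0.00575794 = 0.000575794
  P(Z=B)·p_B = 0.38 × 0.0271644 = 0.0103225
  P(Z=C)·p_C = 0.52 × 0.0509499 = 0.026494
Denominator: 0.000575794 + 0.0103225 + 0.026494 = 0.0373923
P(Supplier B | the observation) ≈ 0.276

0.276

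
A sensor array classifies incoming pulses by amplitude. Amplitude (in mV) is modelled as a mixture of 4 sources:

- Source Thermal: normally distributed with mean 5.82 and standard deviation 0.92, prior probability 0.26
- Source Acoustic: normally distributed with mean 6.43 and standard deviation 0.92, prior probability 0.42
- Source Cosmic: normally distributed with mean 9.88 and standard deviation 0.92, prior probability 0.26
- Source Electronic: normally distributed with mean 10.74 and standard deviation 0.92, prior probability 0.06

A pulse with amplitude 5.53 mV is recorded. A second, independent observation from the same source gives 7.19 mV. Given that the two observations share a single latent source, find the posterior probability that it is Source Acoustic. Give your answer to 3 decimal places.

0.694

The responsibility of component k is π_k f_k(x) divided by Σ_j π_j f_j(x).
Since both observations come from the same component, the likelihood for component k is f_k(x₁)·f_k(x₂).
  f_Thermal = [0.412616] × [0.143086] = 0.0590394
  f_Acoustic = [0.268728] × [0.308274] = 0.0828419
  f_Cosmic = [6.06011e-06] × [0.00603493] = 3.65724e-08
  f_Electronic = [4.71191e-08] × [0.000253455] = 1.19426e-11
Prior × likelihood for each component:
  π_Thermal·f_Thermal = 0.26 × 0.0590394 = 0.0153503
  π_Acoustic·f_Acoustic = 0.42 × 0.0828419 = 0.0347936
  π_Cosmic·f_Cosmic = 0.26 × 3.65724e-08 = 9.50881e-09
  π_Electronic·f_Electronic = 0.06 × 1.19426e-11 = 7.16555e-13
Evidence: 0.0153503 + 0.0347936 + 9.50881e-09 + 7.16555e-13 = 0.0501439
P(Source Acoustic | data) ≈ 0.694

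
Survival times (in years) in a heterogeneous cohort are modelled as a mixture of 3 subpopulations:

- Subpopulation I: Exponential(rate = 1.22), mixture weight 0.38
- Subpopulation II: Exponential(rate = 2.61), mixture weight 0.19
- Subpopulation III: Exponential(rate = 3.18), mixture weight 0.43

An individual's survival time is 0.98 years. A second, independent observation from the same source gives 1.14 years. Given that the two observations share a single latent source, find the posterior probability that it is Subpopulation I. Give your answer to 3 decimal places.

P(component k | x) = π_k·f_k(x) / marginal(x), where marginal(x) = Σ_j π_j·f_j(x).
Since both observations come from the same component, the likelihood for component k is f_k(x₁)·f_k(x₂).
  f_I = [0.369077] × [0.303629] = 0.112063
  f_II = [0.20221] × [0.133181] = 0.0269304
  f_III = [0.140926] × [0.0847272] = 0.0119403
Multiply by the mixture weights:
  π_I·f_I = 0.38 × 0.112063 = 0.0425838
  π_II·f_II = 0.19 × 0.0269304 = 0.00511678
  π_III·f_III = 0.43 × 0.0119403 = 0.00513432
Evidence: 0.0425838 + 0.00511678 + 0.00513432 = 0.0528349
P(Subpopulation I | x₁, x₂) ≈ 0.806

0.806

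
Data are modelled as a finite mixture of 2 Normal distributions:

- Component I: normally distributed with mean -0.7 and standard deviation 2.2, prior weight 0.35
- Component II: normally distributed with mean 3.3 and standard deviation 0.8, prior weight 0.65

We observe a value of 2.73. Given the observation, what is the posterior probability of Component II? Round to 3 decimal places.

P(component k | x) = π_k·f_k(x) / marginal(x), where marginal(x) = Σ_j π_j·f_j(x).
Evaluate each component's likelihood at the observed value:
  f_I = (1/(2.2·√(2π)))·exp(−(2.73−-0.7)²/(2·2.2²)) = 0.181337·exp(-1.21538) = 0.0537841
  f_II = (1/(0.8·√(2π)))·exp(−(2.73−3.3)²/(2·0.8²)) = 0.498678·exp(-0.25383) = 0.386887
Weight by the priors:
  π_I·f_I = 0.35 × 0.0537841 = 0.0188244
  π_II·f_II = 0.65 × 0.386887 = 0.251476
Denominator: 0.0188244 + 0.251476 = 0.270301
So the posterior for Component II is 0.251476 / 0.270301 ≈ 0.930.

0.930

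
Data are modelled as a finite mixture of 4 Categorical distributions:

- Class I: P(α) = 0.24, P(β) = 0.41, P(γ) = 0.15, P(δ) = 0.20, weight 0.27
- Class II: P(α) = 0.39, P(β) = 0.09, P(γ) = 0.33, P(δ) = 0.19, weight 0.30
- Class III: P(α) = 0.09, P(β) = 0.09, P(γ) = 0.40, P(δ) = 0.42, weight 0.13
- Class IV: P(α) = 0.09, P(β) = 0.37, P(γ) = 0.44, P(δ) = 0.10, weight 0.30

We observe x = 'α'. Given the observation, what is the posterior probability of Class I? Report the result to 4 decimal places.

0.2939

The responsibility of component k is w_k f_k(x) divided by Σ_j w_j f_j(x).
Evaluate each component's likelihood at the observed value:
  p_I = P(α | comp) = 0.24
  p_II = P(α | comp) = 0.39
  p_III = P(α | comp) = 0.09
  p_IV = P(α | comp) = 0.09
Unnormalised posteriors:
  w_I·p_I = 0.27 × 0.24 = 0.0648
  w_II·p_II = 0.30 × 0.39 = 0.117
  w_III·p_III = 0.13 × 0.09 = 0.0117
  w_IV·p_IV = 0.30 × 0.09 = 0.027
Denominator: 0.0648 + 0.117 + 0.0117 + 0.027 = 0.2205
Responsibility of Class I: 0.0648 / 0.2205 ≈ 0.2939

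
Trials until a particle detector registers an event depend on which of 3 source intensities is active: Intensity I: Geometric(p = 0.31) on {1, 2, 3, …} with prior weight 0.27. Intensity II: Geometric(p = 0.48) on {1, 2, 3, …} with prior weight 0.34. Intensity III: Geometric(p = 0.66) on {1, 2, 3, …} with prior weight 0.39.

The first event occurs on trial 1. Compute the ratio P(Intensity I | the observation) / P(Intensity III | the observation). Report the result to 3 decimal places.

0.325

Posterior odds = (P(Z=i) f_i(x)) / (P(Z=j) f_j(x)); the normalising sum cancels.
Evaluate each component's likelihood at the observed value:
  p_I = 0.31·(1−0.31)^0 = 0.31·1 = 0.31
  p_II = 0.48·(1−0.48)^0 = 0.48·1 = 0.48
  p_III = 0.66·(1−0.66)^0 = 0.66·1 = 0.66
Odds = (0.27/0.39) × (0.31/0.66) = 0.692308 × 0.469697 ≈ 0.325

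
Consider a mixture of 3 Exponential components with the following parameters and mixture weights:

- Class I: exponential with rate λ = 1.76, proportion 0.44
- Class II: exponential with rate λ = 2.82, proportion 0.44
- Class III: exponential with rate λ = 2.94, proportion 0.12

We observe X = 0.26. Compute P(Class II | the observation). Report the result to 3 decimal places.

0.477

Posterior ∝ prior × likelihood, so P(k | x) ∝ π_k f_k(x); normalise over all components.
Component likelihoods at x = 0.26:
  f_I = 1.11373
  f_II = 1.35464
  f_III = 1.3689
Prior × likelihood for each component:
  π_I·f_I = 0.44 × 1.11373 = 0.490041
  π_II·f_II = 0.44 × 1.35464 = 0.596042
  π_III·f_III = 0.12 × 1.3689 = 0.164268
Normaliser: 0.490041 + 0.596042 + 0.164268 = 1.25035
P(Class II | 0.26) = 0.596042 / 1.25035 ≈ 0.477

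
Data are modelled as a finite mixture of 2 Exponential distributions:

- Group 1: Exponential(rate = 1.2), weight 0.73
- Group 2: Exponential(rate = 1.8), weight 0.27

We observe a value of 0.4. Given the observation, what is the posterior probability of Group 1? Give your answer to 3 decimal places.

0.696

By Bayes' theorem, P(k | x) = P(Z=k) f_k(x) / Σ_j P(Z=j) f_j(x).
Evaluate each component's likelihood at the observed value:
  L_1 = 0.74254
  L_2 = 0.876154
Multiply by the mixture weights:
  P(Z=1)·L_1 = 0.73 × 0.74254 = 0.542054
  P(Z=2)·L_2 = 0.27 × 0.876154 = 0.236562
Sum: 0.542054 + 0.236562 = 0.778616
So the posterior for Group 1 is 0.542054 / 0.778616 ≈ 0.696.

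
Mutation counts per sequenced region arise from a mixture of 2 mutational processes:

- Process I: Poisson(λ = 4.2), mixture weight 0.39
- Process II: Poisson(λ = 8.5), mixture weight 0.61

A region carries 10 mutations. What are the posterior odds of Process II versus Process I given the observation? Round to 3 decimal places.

Posterior odds = (π_i f_i(x)) / (π_j f_j(x)); the normalising sum cancels.
Poisson probabilities:
  L_I = e^(−4.2)·4.2^10/10! = 0.00705819
  L_II = e^(−8.5)·8.5^10/10! = 0.110388
0.0673369 / 0.00275269 ≈ 24.462

24.462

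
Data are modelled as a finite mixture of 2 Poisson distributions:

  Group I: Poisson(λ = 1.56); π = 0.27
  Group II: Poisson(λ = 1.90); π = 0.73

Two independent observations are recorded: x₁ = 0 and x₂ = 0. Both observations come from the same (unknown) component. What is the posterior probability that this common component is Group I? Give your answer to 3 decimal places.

Apply Bayes' rule: the posterior for each component is proportional to its prior times its likelihood at x.
Since both observations come from the same component, the likelihood for component k is f_k(x₁)·f_k(x₂).
  f_I = [e^(−1.56)·1.56^0/0! = 0.210136] × [0.210136] = 0.0441572
  f_II = [e^(−1.90)·1.90^0/0! = 0.149569] × [0.149569] = 0.0223708
Prior × likelihood for each component:
  π_I·f_I = 0.27 × 0.0441572 = 0.0119224
  π_II·f_II = 0.73 × 0.0223708 = 0.0163307
Evidence: 0.0119224 + 0.0163307 = 0.0282531
So the posterior for Group I is 0.0119224 / 0.0282531 ≈ 0.422.

0.422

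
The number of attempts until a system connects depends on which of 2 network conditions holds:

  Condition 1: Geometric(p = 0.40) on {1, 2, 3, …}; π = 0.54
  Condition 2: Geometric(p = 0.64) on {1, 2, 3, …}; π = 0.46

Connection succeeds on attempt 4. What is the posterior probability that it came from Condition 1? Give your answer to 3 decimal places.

By Bayes' theorem, P(k | x) = w_k f_k(x) / Σ_j w_j f_j(x).
Evaluate each component's likelihood at the observed value:
  f_1 = 0.40·(1−0.40)^3 = 0.40·0.216 = 0.0864
  f_2 = 0.64·(1−0.64)^3 = 0.64·0.046656 = 0.0298598
Unnormalised posteriors:
  w_1·f_1 = 0.54 × 0.0864 = 0.046656
  w_2·f_2 = 0.46 × 0.0298598 = 0.0137355
Normaliser: 0.046656 + 0.0137355 = 0.0603915
So the posterior for Condition 1 is 0.046656 / 0.0603915 ≈ 0.773.

0.773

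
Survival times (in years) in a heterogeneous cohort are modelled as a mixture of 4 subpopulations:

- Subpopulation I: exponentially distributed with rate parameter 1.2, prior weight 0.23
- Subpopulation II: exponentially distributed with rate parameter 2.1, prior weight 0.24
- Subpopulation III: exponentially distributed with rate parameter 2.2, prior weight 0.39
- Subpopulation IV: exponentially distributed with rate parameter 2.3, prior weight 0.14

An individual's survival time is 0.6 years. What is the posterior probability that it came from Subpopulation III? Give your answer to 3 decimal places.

P(component k | x) = π_k·f_k(x) / marginal(x), where marginal(x) = Σ_j π_j·f_j(x).
Exponential densities:
  f_I = 0.584103
  f_II = 0.595673
  f_III = 0.587698
  f_IV = 0.578631
Unnormalised posteriors:
  π_I·f_I = 0.23 × 0.584103 = 0.134344
  π_II·f_II = 0.24 × 0.595673 = 0.142962
  π_III·f_III = 0.39 × 0.587698 = 0.229202
  π_IV·f_IV = 0.14 × 0.578631 = 0.0810083
Marginal: 0.134344 + 0.142962 + 0.229202 + 0.0810083 = 0.587516
So the posterior for Subpopulation III is 0.229202 / 0.587516 ≈ 0.390.

0.390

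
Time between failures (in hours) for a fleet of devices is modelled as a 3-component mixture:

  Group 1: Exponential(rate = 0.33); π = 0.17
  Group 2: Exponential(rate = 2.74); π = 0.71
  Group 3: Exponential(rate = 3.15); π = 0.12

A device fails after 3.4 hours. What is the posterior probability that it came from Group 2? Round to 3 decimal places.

0.009

The responsibility of component k is w_k f_k(x) divided by Σ_j w_j f_j(x).
Evaluate each component's likelihood at the observed value:
  f_1 = 0.107457
  f_2 = 0.000246526
  f_3 = 7.03099e-05
Prior × likelihood for each component:
  w_1·f_1 = 0.17 × 0.107457 = 0.0182677
  w_2·f_2 = 0.71 × 0.000246526 = 0.000175034
  w_3·f_3 = 0.12 × 7.03099e-05 = 8.43719e-06
Normaliser: 0.0182677 + 0.000175034 + 8.43719e-06 = 0.0184512
So the posterior for Group 2 is 0.000175034 / 0.0184512 ≈ 0.009.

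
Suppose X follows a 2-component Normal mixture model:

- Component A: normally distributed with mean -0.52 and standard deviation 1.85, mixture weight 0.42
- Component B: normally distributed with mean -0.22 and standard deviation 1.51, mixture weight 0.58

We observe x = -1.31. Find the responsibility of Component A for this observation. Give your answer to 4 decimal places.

By Bayes' theorem, P(k | x) = w_k f_k(x) / Σ_j w_j f_j(x).
Normal densities:
  L_A = 0.196853
  L_B = 0.203603
Unnormalised posteriors:
  w_A·L_A = 0.42 × 0.196853 = 0.0826781
  w_B·L_B = 0.58 × 0.203603 = 0.11809
Evidence: 0.0826781 + 0.11809 = 0.200768
P(Component A | -1.31) = 0.0826781 / 0.200768 ≈ 0.4118

0.4118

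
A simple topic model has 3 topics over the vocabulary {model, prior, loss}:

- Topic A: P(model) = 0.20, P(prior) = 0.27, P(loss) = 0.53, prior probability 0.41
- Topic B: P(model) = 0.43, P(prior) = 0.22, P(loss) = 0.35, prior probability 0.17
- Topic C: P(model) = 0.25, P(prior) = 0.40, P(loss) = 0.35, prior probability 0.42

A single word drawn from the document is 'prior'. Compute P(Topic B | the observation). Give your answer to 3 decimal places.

By Bayes' theorem, P(k | x) = π_k f_k(x) / Σ_j π_j f_j(x).
Categorical probabilities:
  f_A = P(prior | comp) = 0.27
  f_B = P(prior | comp) = 0.22
  f_C = P(prior | comp) = 0.40
Prior × likelihood for each component:
  π_A·f_A = 0.41 × 0.27 = 0.1107
  π_B·f_B = 0.17 × 0.22 = 0.0374
  π_C·f_C = 0.42 × 0.4 = 0.168
Sum: 0.1107 + 0.0374 + 0.168 = 0.3161
So the posterior for Topic B is 0.0374 / 0.3161 ≈ 0.118.

0.118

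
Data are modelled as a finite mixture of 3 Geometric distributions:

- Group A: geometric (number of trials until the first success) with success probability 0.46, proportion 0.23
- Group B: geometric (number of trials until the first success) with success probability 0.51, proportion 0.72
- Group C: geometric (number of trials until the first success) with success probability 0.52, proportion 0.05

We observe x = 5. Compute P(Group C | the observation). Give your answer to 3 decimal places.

0.044

Posterior ∝ prior × likelihood, so P(k | x) ∝ π_k f_k(x); normalise over all components.
Component likelihoods at x = 5:
  p_A = 0.46·(1−0.46)^4 = 0.46·0.0850306 = 0.0391141
  p_B = 0.51·(1−0.51)^4 = 0.51·0.057648 = 0.0294005
  p_C = 0.52·(1−0.52)^4 = 0.52·0.0530842 = 0.0276038
Weight by the priors:
  π_A·p_A = 0.23 × 0.0391141 = 0.00899623
  π_B·p_B = 0.72 × 0.0294005 = 0.0211683
  π_C·p_C = 0.05 × 0.0276038 = 0.00138019
Evidence: 0.00899623 + 0.0211683 + 0.00138019 = 0.0315448
P(Group C | the observation) = 0.00138019 / 0.0315448 ≈ 0.044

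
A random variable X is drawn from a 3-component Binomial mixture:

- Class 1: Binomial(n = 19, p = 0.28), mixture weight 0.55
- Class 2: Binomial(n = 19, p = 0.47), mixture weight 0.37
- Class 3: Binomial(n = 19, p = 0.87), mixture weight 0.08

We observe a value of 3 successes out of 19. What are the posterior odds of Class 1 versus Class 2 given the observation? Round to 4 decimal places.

Only the two components matter; the odds are (π_i f_i(x)) / (π_j f_j(x)).
Binomial probabilities:
  p_1 = C(19,3)·0.28^3·0.72^16 = 969·0.021952·0.00521579 = 0.110948
  p_2 = C(19,3)·0.47^3·0.53^16 = 969·0.103823·3.87627e-05 = 0.0038997
  p_3 = C(19,3)·0.87^3·0.13^16 = 969·0.658503·6.65417e-15 = 4.24595e-12
Odds = (0.55/0.37) × (0.110948/0.0038997) = 1.48649 × 28.4503 ≈ 42.2910

42.2910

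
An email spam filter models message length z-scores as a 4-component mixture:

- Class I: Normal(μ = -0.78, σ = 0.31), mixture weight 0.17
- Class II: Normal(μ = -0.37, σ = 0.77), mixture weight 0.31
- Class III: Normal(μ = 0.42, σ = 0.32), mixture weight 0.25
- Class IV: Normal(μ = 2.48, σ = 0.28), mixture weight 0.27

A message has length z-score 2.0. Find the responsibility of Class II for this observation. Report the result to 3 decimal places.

By Bayes' theorem, P(k | x) = w_k f_k(x) / Σ_j w_j f_j(x).
Normal densities:
  p_I = (1/(0.31·√(2π)))·exp(−(2.0−-0.78)²/(2·0.31²)) = 1.286911·exp(-40.21020) = 4.43079e-18
  p_II = (1/(0.77·√(2π)))·exp(−(2.0−-0.37)²/(2·0.77²)) = 0.518107·exp(-4.73680) = 0.00454205
  p_III = (1/(0.32·√(2π)))·exp(−(2.0−0.42)²/(2·0.32²)) = 1.246695·exp(-12.18945) = 6.33794e-06
  p_IV = (1/(0.28·√(2π)))·exp(−(2.0−2.48)²/(2·0.28²)) = 1.424794·exp(-1.46939) = 0.327797
Weight by the priors:
  w_I·p_I = 0.17 × 4.43079e-18 = 7.53235e-19
  w_II·p_II = 0.31 × 0.00454205 = 0.00140804
  w_III·p_III = 0.25 × 6.33794e-06 = 1.58448e-06
  w_IV·p_IV = 0.27 × 0.327797 = 0.0885052
Normaliser: 7.53235e-19 + 0.00140804 + 1.58448e-06 + 0.0885052 = 0.0899148
P(Class II | the observation) ≈ 0.016

0.016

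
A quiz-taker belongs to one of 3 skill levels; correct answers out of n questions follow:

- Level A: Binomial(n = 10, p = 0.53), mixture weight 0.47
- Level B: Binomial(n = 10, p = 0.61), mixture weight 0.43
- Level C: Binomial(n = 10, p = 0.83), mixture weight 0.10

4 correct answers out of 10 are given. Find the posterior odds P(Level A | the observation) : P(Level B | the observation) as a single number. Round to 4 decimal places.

1.9082

Posterior odds = (w_i f_i(x)) / (w_j f_j(x)); the normalising sum cancels.
Binomial probabilities:
  L_A = C(10,4)·0.53^4·0.47^6 = 210·0.0789048·0.0107792 = 0.178612
  L_B = C(10,4)·0.61^4·0.39^6 = 210·0.138458·0.00351874 = 0.102312
  L_C = C(10,4)·0.83^4·0.17^6 = 210·0.474583·2.41376e-05 = 0.00240561
Odds = (0.47/0.43) × (0.178612/0.102312) = 1.09302 × 1.74576 ≈ 1.9082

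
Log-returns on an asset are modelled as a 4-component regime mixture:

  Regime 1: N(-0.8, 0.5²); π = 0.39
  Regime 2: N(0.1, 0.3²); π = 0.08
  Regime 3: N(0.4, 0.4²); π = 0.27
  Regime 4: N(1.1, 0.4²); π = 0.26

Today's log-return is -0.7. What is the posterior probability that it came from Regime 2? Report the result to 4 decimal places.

0.0097

Posterior ∝ prior × likelihood, so P(k | x) ∝ π_k f_k(x); normalise over all components.
Normal densities:
  L_1 = (1/(0.5·√(2π)))·exp(−(-0.7−-0.8)²/(2·0.5²)) = 0.797885·exp(-0.02000) = 0.782085
  L_2 = (1/(0.3·√(2π)))·exp(−(-0.7−0.1)²/(2·0.3²)) = 1.329808·exp(-3.55556) = 0.0379866
  L_3 = (1/(0.4·√(2π)))·exp(−(-0.7−0.4)²/(2·0.4²)) = 0.997356·exp(-3.78125) = 0.0227339
  L_4 = (1/(0.4·√(2π)))·exp(−(-0.7−1.1)²/(2·0.4²)) = 0.997356·exp(-10.12500) = 3.99594e-05
Prior × likelihood for each component:
  π_1·L_1 = 0.39 × 0.782085 = 0.305013
  π_2·L_2 = 0.08 × 0.0379866 = 0.00303893
  π_3·L_3 = 0.27 × 0.0227339 = 0.00613815
  π_4·L_4 = 0.26 × 3.99594e-05 = 1.03894e-05
Denominator: 0.305013 + 0.00303893 + 0.00613815 + 1.03894e-05 = 0.314201
P(Regime 2 | x) ≈ 0.0097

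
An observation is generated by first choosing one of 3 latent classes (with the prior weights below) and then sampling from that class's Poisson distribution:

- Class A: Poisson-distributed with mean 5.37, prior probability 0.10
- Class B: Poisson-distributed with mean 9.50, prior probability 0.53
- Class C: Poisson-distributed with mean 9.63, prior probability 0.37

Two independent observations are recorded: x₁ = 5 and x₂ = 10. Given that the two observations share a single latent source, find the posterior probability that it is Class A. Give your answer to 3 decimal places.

The responsibility of component k is P(Z=k) f_k(x) divided by Σ_j P(Z=j) f_j(x).
Since both observations come from the same component, the likelihood for component k is f_k(x₁)·f_k(x₂).
  p_A = [0.173192] × [0.0255752] = 0.00442942
  p_B = [0.0482658] × [0.123502] = 0.00596094
  p_C = [0.0453622] × [0.124235] = 0.00563558
Prior × likelihood for each component:
  P(Z=A)·p_A = 0.10 × 0.00442942 = 0.000442942
  P(Z=B)·p_B = 0.53 × 0.00596094 = 0.0031593
  P(Z=C)·p_C = 0.37 × 0.00563558 = 0.00208516
Sum: 0.000442942 + 0.0031593 + 0.00208516 = 0.0056874
Responsibility of Class A: 0.000442942 / 0.0056874 ≈ 0.078

0.078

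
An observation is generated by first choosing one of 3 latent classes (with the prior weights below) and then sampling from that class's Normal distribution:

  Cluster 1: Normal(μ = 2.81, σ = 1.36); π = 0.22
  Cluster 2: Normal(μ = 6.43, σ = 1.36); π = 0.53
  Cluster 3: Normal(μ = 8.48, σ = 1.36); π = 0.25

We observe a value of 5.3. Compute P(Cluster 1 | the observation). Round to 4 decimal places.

P(component k | x) = P(Z=k)·f_k(x) / marginal(x), where marginal(x) = Σ_j P(Z=j)·f_j(x).
Component likelihoods at x = 5.3:
  L_1 = (1/(1.36·√(2π)))·exp(−(5.3−2.81)²/(2·1.36²)) = 0.293340·exp(-1.67607) = 0.0548865
  L_2 = (1/(1.36·√(2π)))·exp(−(5.3−6.43)²/(2·1.36²)) = 0.293340·exp(-0.34518) = 0.207711
  L_3 = (1/(1.36·√(2π)))·exp(−(5.3−8.48)²/(2·1.36²)) = 0.293340·exp(-2.73367) = 0.0190613
Multiply by the mixture weights:
  P(Z=1)·L_1 = 0.22 × 0.0548865 = 0.012075
  P(Z=2)·L_2 = 0.53 × 0.207711 = 0.110087
  P(Z=3)·L_3 = 0.25 × 0.0190613 = 0.00476532
Normaliser: 0.012075 + 0.110087 + 0.00476532 = 0.126927
P(Cluster 1 | the observation) ≈ 0.0951

0.0951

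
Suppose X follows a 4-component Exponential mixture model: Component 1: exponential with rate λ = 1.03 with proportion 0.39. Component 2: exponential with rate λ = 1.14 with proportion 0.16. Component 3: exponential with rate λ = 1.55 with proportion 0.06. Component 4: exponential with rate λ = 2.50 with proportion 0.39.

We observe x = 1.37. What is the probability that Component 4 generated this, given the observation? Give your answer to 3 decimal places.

By Bayes' theorem, P(k | x) = w_k f_k(x) / Σ_j w_j f_j(x).
Evaluate each component's likelihood at the observed value:
  f_1 = 1.03·e^(−1.03·1.37) = 1.03·e^(−1.4111) = 0.251191
  f_2 = 1.14·e^(−1.14·1.37) = 1.14·e^(−1.5618) = 0.239124
  f_3 = 1.55·e^(−1.55·1.37) = 1.55·e^(−2.1235) = 0.185399
  f_4 = 2.50·e^(−2.50·1.37) = 2.50·e^(−3.4250) = 0.0813732
Multiply by the mixture weights:
  w_1·f_1 = 0.39 × 0.251191 = 0.0979645
  w_2·f_2 = 0.16 × 0.239124 = 0.0382599
  w_3·f_3 = 0.06 × 0.185399 = 0.0111239
  w_4·f_4 = 0.39 × 0.0813732 = 0.0317355
Denominator: 0.0979645 + 0.0382599 + 0.0111239 + 0.0317355 = 0.179084
P(Component 4 | data) ≈ 0.177

0.177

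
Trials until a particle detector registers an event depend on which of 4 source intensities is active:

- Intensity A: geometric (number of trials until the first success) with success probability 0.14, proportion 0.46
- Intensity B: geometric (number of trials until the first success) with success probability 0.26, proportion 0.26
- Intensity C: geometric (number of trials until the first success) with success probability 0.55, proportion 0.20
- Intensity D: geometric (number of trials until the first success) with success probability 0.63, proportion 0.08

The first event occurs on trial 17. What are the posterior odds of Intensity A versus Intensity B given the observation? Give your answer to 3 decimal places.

Posterior odds = (π_i f_i(x)) / (π_j f_j(x)); the normalising sum cancels.
Component likelihoods at x = 17:
  f_A = 0.0125344
  f_B = 0.00210223
  f_C = 1.55512e-06
  f_D = 7.77263e-08
0.00576582 / 0.000546581 ≈ 10.549

10.549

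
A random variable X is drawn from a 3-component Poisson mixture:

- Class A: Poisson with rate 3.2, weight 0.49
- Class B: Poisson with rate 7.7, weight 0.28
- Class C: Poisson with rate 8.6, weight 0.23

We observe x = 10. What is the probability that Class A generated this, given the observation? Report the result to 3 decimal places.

P(component k | x) = w_k·f_k(x) / marginal(x), where marginal(x) = Σ_j w_j·f_j(x).
Component likelihoods at x = 10:
  p_A = 0.00126472
  p_B = 0.0914275
  p_C = 0.112277
Prior × likelihood for each component:
  w_A·p_A = 0.49 × 0.00126472 = 0.000619713
  w_B·p_B = 0.28 × 0.0914275 = 0.0255997
  w_C·p_C = 0.23 × 0.112277 = 0.0258236
Evidence: 0.000619713 + 0.0255997 + 0.0258236 = 0.052043
P(Class A | the observation) = 0.000619713 / 0.052043 ≈ 0.012

0.012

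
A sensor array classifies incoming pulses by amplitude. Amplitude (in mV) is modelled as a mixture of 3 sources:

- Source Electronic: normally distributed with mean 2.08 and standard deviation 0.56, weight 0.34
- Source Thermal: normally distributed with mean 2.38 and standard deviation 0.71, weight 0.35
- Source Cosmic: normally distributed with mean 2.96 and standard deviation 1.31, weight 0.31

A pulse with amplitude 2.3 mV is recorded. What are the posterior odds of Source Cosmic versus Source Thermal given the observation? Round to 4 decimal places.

0.4255

Posterior odds = (w_i f_i(x)) / (w_j f_j(x)); the normalising sum cancels.
Component likelihoods at x = 2.3 mV:
  L_Electronic = (1/(0.56·√(2π)))·exp(−(2.3−2.08)²/(2·0.56²)) = 0.712397·exp(-0.07717) = 0.65949
  L_Thermal = (1/(0.71·√(2π)))·exp(−(2.3−2.38)²/(2·0.71²)) = 0.561891·exp(-0.00635) = 0.558335
  L_Cosmic = (1/(1.31·√(2π)))·exp(−(2.3−2.96)²/(2·1.31²)) = 0.304536·exp(-0.12692) = 0.268238
Odds = (0.31/0.35) × (0.268238/0.558335) = 0.885714 × 0.480425 ≈ 0.4255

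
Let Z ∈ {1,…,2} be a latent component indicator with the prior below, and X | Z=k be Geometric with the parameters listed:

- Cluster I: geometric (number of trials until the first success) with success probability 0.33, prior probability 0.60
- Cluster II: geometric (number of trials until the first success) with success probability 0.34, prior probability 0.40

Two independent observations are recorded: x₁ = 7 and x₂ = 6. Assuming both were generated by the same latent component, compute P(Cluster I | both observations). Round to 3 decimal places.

Posterior ∝ prior × likelihood, so P(k | x) ∝ π_k f_k(x); normalise over all components.
Since both observations come from the same component, the likelihood for component k is f_k(x₁)·f_k(x₂).
  f_I = [0.33·(1−0.33)^6 = 0.33·0.0904584 = 0.0298513] × [0.0445541] = 0.00133
  f_II = [0.34·(1−0.34)^6 = 0.34·0.082654 = 0.0281023] × [0.0425793] = 0.00119658
Weight by the priors:
  π_I·f_I = 0.60 × 0.00133 = 0.000797998
  π_II·f_II = 0.40 × 0.00119658 = 0.000478631
Denominator: 0.000797998 + 0.000478631 = 0.00127663
P(Cluster I | x) ≈ 0.625

0.625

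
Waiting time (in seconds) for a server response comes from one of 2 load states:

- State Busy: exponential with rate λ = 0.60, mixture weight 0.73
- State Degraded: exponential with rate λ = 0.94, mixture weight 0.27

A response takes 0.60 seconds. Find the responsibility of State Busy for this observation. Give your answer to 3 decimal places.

By Bayes' theorem, P(k | x) = w_k f_k(x) / Σ_j w_j f_j(x).
Component likelihoods at x = 0.60 seconds:
  p_Busy = 0.60·e^(−0.60·0.60) = 0.60·e^(−0.3600) = 0.418606
  p_Degraded = 0.94·e^(−0.94·0.60) = 0.94·e^(−0.5640) = 0.534793
Weight by the priors:
  w_Busy·p_Busy = 0.73 × 0.418606 = 0.305582
  w_Degraded·p_Degraded = 0.27 × 0.534793 = 0.144394
Evidence: 0.305582 + 0.144394 = 0.449976
P(State Busy | 0.60 seconds) = 0.305582 / 0.449976 ≈ 0.679

0.679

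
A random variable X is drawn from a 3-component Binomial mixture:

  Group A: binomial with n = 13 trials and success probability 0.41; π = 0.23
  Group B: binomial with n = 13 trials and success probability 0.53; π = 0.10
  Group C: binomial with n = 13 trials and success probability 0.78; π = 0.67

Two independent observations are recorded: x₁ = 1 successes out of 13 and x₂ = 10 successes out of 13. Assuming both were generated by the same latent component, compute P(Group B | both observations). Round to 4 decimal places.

0.1945

P(component k | x) = π_k·f_k(x) / marginal(x), where marginal(x) = Σ_j π_j·f_j(x).
Since both observations come from the same component, the likelihood for component k is f_k(x₁)·f_k(x₂).
  L_A = [C(13,1)·0.41^1·0.59^12 = 13·0.41·0.0017792 = 0.00948312] × [0.00788425] = 7.47673e-05
  L_B = [C(13,1)·0.53^1·0.47^12 = 13·0.53·0.000116191 = 0.000800559] × [0.05193] = 4.1573e-05
  L_C = [C(13,1)·0.78^1·0.22^12 = 13·0.78·1.2855e-08 = 1.3035e-07] × [0.253852] = 3.30895e-08
Prior × likelihood for each component:
  π_A·L_A = 0.23 × 7.47673e-05 = 1.71965e-05
  π_B·L_B = 0.10 × 4.1573e-05 = 4.1573e-06
  π_C·L_C = 0.67 × 3.30895e-08 = 2.217e-08
Marginal: 1.71965e-05 + 4.1573e-06 + 2.217e-08 = 2.1376e-05
P(Group B | x₁,x₂) ≈ 0.1945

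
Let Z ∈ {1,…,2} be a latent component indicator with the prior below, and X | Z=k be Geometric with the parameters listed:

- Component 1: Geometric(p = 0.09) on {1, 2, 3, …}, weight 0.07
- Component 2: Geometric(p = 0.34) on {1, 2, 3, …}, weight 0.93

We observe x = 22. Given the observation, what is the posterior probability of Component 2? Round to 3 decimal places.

0.056

Posterior ∝ prior × likelihood, so P(k | x) ∝ w_k f_k(x); normalise over all components.
Evaluate each component's likelihood at the observed value:
  p_1 = 0.09·(1−0.09)^21 = 0.09·0.137997 = 0.0124197
  p_2 = 0.34·(1−0.34)^21 = 0.34·0.000162339 = 5.51952e-05
Unnormalised posteriors:
  w_1·p_1 = 0.07 × 0.0124197 = 0.00086938
  w_2·p_2 = 0.93 × 5.51952e-05 = 5.13316e-05
Sum: 0.00086938 + 5.13316e-05 = 0.000920712
P(Component 2 | 22) = 5.13316e-05 / 0.000920712 ≈ 0.056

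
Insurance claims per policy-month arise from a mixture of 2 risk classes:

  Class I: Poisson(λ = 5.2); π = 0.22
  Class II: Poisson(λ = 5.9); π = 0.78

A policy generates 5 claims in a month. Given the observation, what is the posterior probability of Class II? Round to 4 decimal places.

By Bayes' theorem, P(k | x) = w_k f_k(x) / Σ_j w_j f_j(x).
Poisson probabilities:
  f_I = e^(−5.2)·5.2^5/5! = 0.174785
  f_II = e^(−5.9)·5.9^5/5! = 0.163208
Weight by the priors:
  w_I·f_I = 0.22 × 0.174785 = 0.0384527
  w_II·f_II = 0.78 × 0.163208 = 0.127302
Evidence: 0.0384527 + 0.127302 = 0.165755
So the posterior for Class II is 0.127302 / 0.165755 ≈ 0.7680.

0.7680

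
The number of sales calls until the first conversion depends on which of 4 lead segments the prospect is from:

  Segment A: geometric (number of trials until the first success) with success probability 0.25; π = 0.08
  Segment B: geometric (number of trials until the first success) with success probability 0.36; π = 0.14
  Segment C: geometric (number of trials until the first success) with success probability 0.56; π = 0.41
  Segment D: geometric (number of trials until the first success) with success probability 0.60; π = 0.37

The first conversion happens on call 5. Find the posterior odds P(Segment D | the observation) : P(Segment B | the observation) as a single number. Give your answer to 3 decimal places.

0.672

Posterior odds = (w_i f_i(x)) / (w_j f_j(x)); the normalising sum cancels.
Component likelihoods at x = 5:
  p_A = 0.0791016
  p_B = 0.060398
  p_C = 0.0209893
  p_D = 0.01536
Posterior odds = (w_D·p_D) / (w_B·p_B) = (0.37·0.01536) / (0.14·0.060398) = 0.0056832 / 0.00845572 ≈ 0.672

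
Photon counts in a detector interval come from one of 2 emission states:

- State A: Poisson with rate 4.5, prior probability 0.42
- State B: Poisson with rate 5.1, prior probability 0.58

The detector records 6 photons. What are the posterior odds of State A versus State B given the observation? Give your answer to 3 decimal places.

0.623

Since P(k|x) ∝ P(Z=k) f_k(x), the posterior odds are P(Z=i) f_i(x) / (P(Z=j) f_j(x)).
Poisson probabilities:
  p_A = 0.12812
  p_B = 0.149
0.0538105 / 0.0864201 ≈ 0.623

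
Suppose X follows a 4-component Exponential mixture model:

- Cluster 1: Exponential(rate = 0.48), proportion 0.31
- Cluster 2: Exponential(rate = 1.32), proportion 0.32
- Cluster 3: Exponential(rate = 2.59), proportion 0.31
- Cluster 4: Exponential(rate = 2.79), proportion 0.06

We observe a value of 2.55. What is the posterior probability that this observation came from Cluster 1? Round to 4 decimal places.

0.7346

Apply Bayes' rule: the posterior for each component is proportional to its prior times its likelihood at x.
Exponential densities:
  L_1 = 0.141145
  L_2 = 0.0455763
  L_3 = 0.00350753
  L_4 = 0.0022689
Weight by the priors:
  π_1·L_1 = 0.31 × 0.141145 = 0.0437549
  π_2·L_2 = 0.32 × 0.0455763 = 0.0145844
  π_3·L_3 = 0.31 × 0.00350753 = 0.00108734
  π_4·L_4 = 0.06 × 0.0022689 = 0.000136134
Denominator: 0.0437549 + 0.0145844 + 0.00108734 + 0.000136134 = 0.0595628
P(Cluster 1 | the observation) ≈ 0.7346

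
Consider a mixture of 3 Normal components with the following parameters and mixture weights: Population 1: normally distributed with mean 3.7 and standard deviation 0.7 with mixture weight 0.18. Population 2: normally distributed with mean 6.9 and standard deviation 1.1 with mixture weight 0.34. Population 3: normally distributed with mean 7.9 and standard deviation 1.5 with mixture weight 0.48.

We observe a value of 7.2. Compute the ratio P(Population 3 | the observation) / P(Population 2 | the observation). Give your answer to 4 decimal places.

The posterior odds equal the prior odds times the likelihood ratio: (w_i/w_j)·(f_i(x)/f_j(x)).
Component likelihoods at x = 7.2:
  L_1 = 2.12389e-06
  L_2 = 0.349435
  L_3 = 0.238522
Posterior odds = (w_3·L_3) / (w_2·L_2) = (0.48·0.238522) / (0.34·0.349435) = 0.114491 / 0.118808 ≈ 0.9637

0.9637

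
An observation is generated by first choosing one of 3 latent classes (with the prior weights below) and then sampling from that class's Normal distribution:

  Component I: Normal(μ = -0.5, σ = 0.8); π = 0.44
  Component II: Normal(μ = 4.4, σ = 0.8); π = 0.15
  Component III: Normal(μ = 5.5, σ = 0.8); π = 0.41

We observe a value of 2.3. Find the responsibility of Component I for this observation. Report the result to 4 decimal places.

Posterior ∝ prior × likelihood, so P(k | x) ∝ π_k f_k(x); normalise over all components.
Normal densities:
  p_I = 0.00109085
  p_II = 0.0159052
  p_III = 0.000167288
Prior × likelihood for each component:
  π_I·p_I = 0.44 × 0.00109085 = 0.000479975
  π_II·p_II = 0.15 × 0.0159052 = 0.00238578
  π_III·p_III = 0.41 × 0.000167288 = 6.8588e-05
Evidence: 0.000479975 + 0.00238578 + 6.8588e-05 = 0.00293435
P(Component I | the observation) = 0.000479975 / 0.00293435 ≈ 0.1636

0.1636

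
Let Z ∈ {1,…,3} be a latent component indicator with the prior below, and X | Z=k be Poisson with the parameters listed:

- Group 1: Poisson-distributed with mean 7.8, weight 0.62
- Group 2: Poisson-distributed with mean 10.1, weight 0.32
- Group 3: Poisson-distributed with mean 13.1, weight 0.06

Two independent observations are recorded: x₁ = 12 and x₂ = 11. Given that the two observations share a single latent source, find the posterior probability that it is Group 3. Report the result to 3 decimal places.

P(component k | x) = w_k·f_k(x) / marginal(x), where marginal(x) = Σ_j w_j·f_j(x).
Since both observations come from the same component, the likelihood for component k is f_k(x₁)·f_k(x₂).
  f_1 = [0.0433812] × [0.0667403] = 0.00289527
  f_2 = [0.0966374] × [0.114817] = 0.0110956
  f_3 = [0.109059] × [0.0999012] = 0.0108951
Prior × likelihood for each component:
  w_1·f_1 = 0.62 × 0.00289527 = 0.00179507
  w_2·f_2 = 0.32 × 0.0110956 = 0.00355059
  w_3·f_3 = 0.06 × 0.0108951 = 0.000653707
Sum: 0.00179507 + 0.00355059 + 0.000653707 = 0.00599936
P(Group 3 | x) ≈ 0.109

0.109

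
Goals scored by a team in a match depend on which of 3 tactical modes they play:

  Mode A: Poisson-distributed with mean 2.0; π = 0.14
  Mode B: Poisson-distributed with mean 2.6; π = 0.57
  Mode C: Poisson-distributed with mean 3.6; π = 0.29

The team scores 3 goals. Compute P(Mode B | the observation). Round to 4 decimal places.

Posterior ∝ prior × likelihood, so P(k | x) ∝ π_k f_k(x); normalise over all components.
Evaluate each component's likelihood at the observed value:
  f_A = e^(−2.0)·2.0^3/3! = 0.180447
  f_B = e^(−2.6)·2.6^3/3! = 0.217572
  f_C = e^(−3.6)·3.6^3/3! = 0.212469
Multiply by the mixture weights:
  π_A·f_A = 0.14 × 0.180447 = 0.0252626
  π_B·f_B = 0.57 × 0.217572 = 0.124016
  π_C·f_C = 0.29 × 0.212469 = 0.0616161
Evidence: 0.0252626 + 0.124016 + 0.0616161 = 0.210895
P(Mode B | the observation) = 0.124016 / 0.210895 ≈ 0.5880

0.5880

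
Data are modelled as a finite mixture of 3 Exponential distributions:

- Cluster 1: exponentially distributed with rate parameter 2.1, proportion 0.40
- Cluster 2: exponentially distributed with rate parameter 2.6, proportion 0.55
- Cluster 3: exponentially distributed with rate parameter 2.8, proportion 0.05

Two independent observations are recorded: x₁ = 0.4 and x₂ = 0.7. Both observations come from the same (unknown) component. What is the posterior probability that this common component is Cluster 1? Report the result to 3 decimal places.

Posterior ∝ prior × likelihood, so P(k | x) ∝ P(Z=k) f_k(x); normalise over all components.
Since both observations come from the same component, the likelihood for component k is f_k(x₁)·f_k(x₂).
  L_1 = [2.1·e^(−2.1·0.4) = 2.1·e^(−0.8400) = 0.906592] × [0.482844] = 0.437742
  L_2 = [2.6·e^(−2.6·0.4) = 2.6·e^(−1.0400) = 0.918982] × [0.421267] = 0.387137
  L_3 = [2.8·e^(−2.8·0.4) = 2.8·e^(−1.1200) = 0.913583] × [0.394404] = 0.360321
Multiply by the mixture weights:
  P(Z=1)·L_1 = 0.40 × 0.437742 = 0.175097
  P(Z=2)·L_2 = 0.55 × 0.387137 = 0.212925
  P(Z=3)·L_3 = 0.05 × 0.360321 = 0.018016
Sum: 0.175097 + 0.212925 + 0.018016 = 0.406038
P(Cluster 1 | data) ≈ 0.431

0.431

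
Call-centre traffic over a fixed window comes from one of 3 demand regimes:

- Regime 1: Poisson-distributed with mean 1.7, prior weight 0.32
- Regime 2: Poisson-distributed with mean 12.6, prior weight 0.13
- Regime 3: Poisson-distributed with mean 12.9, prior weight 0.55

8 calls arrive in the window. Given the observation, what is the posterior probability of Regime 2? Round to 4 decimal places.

P(component k | x) = P(Z=k)·f_k(x) / marginal(x), where marginal(x) = Σ_j P(Z=j)·f_j(x).
Evaluate each component's likelihood at the observed value:
  p_1 = e^(−1.7)·1.7^8/8! = 0.000316061
  p_2 = e^(−12.6)·12.6^8/8! = 0.0531292
  p_3 = e^(−12.9)·12.9^8/8! = 0.0475115
Weight by the priors:
  P(Z=1)·p_1 = 0.32 × 0.000316061 = 0.000101139
  P(Z=2)·p_2 = 0.13 × 0.0531292 = 0.0069068
  P(Z=3)·p_3 = 0.55 × 0.0475115 = 0.0261313
Evidence: 0.000101139 + 0.0069068 + 0.0261313 = 0.0331392
Responsibility of Regime 2: 0.0069068 / 0.0331392 ≈ 0.2084

0.2084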